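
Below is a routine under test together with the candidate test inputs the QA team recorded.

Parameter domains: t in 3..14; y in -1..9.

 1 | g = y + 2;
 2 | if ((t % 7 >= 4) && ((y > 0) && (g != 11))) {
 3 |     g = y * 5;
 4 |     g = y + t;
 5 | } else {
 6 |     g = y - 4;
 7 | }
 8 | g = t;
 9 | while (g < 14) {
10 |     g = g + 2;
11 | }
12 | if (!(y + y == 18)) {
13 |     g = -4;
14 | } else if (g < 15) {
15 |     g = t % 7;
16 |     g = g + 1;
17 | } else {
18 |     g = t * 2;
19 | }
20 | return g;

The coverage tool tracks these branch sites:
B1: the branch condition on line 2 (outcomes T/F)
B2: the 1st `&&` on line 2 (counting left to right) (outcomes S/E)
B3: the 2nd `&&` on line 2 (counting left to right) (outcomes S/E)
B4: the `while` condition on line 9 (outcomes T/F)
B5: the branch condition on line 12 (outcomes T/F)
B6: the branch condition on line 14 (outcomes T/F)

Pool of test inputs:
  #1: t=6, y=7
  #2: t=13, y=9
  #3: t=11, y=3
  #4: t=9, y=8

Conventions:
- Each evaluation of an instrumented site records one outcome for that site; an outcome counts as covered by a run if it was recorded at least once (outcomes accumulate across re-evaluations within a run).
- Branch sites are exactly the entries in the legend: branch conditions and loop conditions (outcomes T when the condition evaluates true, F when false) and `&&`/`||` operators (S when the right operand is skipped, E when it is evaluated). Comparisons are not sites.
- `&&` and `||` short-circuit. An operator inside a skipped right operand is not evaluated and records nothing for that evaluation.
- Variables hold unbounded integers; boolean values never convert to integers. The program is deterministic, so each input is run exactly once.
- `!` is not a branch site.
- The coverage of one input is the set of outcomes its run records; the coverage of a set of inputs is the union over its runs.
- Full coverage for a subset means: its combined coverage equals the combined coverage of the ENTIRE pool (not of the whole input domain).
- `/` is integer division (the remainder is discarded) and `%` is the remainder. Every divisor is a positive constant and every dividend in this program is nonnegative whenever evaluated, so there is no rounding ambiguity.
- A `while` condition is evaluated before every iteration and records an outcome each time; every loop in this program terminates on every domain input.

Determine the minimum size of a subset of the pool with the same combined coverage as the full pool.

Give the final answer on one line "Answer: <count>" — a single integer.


run #1 (t=6, y=7) runs B2->E, B3->E, B1->T, B4->T, B4->T, B4->T, B4->T, B4->F, B5->T; records B1=T, B2=E, B3=E, B4=T, B4=F, B5=T
run #2 (t=13, y=9) runs B2->E, B3->E, B1->F, B4->T, B4->F, B5->F, B6->F; records B1=F, B2=E, B3=E, B4=T, B4=F, B5=F, B6=F
run #3 (t=11, y=3) runs B2->E, B3->E, B1->T, B4->T, B4->T, B4->F, B5->T; records B1=T, B2=E, B3=E, B4=T, B4=F, B5=T
run #4 (t=9, y=8) runs B2->S, B1->F, B4->T, B4->T, B4->T, B4->F, B5->T; records B1=F, B2=S, B4=T, B4=F, B5=T
union over all inputs: B1=T, B1=F, B2=S, B2=E, B3=E, B4=T, B4=F, B5=T, B5=F, B6=F (10 outcomes)
checked all size-1 subsets: none covers 10 outcomes (max 7/10)
checked all size-2 subsets: none covers 10 outcomes (max 9/10)
size 3: inputs {1, 2, 4} cover all 10 outcomes, and no lexicographically smaller subset of this size does
Answer: 3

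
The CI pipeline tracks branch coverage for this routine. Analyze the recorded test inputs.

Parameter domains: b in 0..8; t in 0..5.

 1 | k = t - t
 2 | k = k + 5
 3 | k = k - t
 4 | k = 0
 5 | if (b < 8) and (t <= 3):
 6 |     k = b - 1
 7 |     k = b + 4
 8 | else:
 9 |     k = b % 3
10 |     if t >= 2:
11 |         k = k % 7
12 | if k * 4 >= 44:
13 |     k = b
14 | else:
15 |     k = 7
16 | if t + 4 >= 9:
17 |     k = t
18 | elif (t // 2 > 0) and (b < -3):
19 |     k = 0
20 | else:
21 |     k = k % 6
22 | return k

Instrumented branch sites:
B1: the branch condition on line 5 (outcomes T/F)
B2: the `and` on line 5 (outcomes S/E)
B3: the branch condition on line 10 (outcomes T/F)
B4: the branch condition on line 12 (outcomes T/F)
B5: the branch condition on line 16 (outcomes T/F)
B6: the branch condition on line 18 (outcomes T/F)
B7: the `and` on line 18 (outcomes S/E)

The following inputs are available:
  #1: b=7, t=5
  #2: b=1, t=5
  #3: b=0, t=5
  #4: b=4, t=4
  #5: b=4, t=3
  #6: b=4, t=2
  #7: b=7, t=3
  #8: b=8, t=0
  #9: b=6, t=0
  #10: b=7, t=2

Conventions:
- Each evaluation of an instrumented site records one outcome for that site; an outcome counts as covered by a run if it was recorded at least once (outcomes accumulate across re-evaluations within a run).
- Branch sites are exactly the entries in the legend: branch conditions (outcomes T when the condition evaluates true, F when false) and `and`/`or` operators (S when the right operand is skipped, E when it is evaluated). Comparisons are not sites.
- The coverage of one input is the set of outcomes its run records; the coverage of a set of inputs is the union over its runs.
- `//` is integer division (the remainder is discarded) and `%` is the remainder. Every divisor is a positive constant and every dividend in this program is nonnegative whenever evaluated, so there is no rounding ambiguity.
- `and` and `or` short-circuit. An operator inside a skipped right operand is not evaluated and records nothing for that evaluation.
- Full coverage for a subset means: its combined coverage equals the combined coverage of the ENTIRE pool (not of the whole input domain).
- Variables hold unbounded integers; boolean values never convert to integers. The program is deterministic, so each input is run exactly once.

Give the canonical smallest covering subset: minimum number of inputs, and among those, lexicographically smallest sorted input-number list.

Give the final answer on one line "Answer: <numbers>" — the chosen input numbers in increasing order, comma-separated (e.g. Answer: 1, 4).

input #1, b=7, t=5: events B2->E, B1->F, B3->T, B4->F, B5->T; outcomes B1=F, B2=E, B3=T, B4=F, B5=T
input #2, b=1, t=5: events B2->E, B1->F, B3->T, B4->F, B5->T; outcomes B1=F, B2=E, B3=T, B4=F, B5=T
input #3, b=0, t=5: events B2->E, B1->F, B3->T, B4->F, B5->T; outcomes B1=F, B2=E, B3=T, B4=F, B5=T
input #4, b=4, t=4: events B2->E, B1->F, B3->T, B4->F, B5->F, B7->E, B6->F; outcomes B1=F, B2=E, B3=T, B4=F, B5=F, B6=F, B7=E
input #5, b=4, t=3: events B2->E, B1->T, B4->F, B5->F, B7->E, B6->F; outcomes B1=T, B2=E, B4=F, B5=F, B6=F, B7=E
input #6, b=4, t=2: events B2->E, B1->T, B4->F, B5->F, B7->E, B6->F; outcomes B1=T, B2=E, B4=F, B5=F, B6=F, B7=E
input #7, b=7, t=3: events B2->E, B1->T, B4->T, B5->F, B7->E, B6->F; outcomes B1=T, B2=E, B4=T, B5=F, B6=F, B7=E
input #8, b=8, t=0: events B2->S, B1->F, B3->F, B4->F, B5->F, B7->S, B6->F; outcomes B1=F, B2=S, B3=F, B4=F, B5=F, B6=F, B7=S
input #9, b=6, t=0: events B2->E, B1->T, B4->F, B5->F, B7->S, B6->F; outcomes B1=T, B2=E, B4=F, B5=F, B6=F, B7=S
input #10, b=7, t=2: events B2->E, B1->T, B4->T, B5->F, B7->E, B6->F; outcomes B1=T, B2=E, B4=T, B5=F, B6=F, B7=E
the full pool covers 13 outcomes: B1=T, B1=F, B2=S, B2=E, B3=T, B3=F, B4=T, B4=F, B5=T, B5=F, B6=F, B7=S, B7=E
size 1 is not enough: best union over all size-1 subsets is 7/13
size 2 is not enough: best union over all size-2 subsets is 11/13
inputs {1, 7, 8} (size 3) cover everything; no size-3 subset with a lexicographically smaller index list covers all 13

Answer: 1, 7, 8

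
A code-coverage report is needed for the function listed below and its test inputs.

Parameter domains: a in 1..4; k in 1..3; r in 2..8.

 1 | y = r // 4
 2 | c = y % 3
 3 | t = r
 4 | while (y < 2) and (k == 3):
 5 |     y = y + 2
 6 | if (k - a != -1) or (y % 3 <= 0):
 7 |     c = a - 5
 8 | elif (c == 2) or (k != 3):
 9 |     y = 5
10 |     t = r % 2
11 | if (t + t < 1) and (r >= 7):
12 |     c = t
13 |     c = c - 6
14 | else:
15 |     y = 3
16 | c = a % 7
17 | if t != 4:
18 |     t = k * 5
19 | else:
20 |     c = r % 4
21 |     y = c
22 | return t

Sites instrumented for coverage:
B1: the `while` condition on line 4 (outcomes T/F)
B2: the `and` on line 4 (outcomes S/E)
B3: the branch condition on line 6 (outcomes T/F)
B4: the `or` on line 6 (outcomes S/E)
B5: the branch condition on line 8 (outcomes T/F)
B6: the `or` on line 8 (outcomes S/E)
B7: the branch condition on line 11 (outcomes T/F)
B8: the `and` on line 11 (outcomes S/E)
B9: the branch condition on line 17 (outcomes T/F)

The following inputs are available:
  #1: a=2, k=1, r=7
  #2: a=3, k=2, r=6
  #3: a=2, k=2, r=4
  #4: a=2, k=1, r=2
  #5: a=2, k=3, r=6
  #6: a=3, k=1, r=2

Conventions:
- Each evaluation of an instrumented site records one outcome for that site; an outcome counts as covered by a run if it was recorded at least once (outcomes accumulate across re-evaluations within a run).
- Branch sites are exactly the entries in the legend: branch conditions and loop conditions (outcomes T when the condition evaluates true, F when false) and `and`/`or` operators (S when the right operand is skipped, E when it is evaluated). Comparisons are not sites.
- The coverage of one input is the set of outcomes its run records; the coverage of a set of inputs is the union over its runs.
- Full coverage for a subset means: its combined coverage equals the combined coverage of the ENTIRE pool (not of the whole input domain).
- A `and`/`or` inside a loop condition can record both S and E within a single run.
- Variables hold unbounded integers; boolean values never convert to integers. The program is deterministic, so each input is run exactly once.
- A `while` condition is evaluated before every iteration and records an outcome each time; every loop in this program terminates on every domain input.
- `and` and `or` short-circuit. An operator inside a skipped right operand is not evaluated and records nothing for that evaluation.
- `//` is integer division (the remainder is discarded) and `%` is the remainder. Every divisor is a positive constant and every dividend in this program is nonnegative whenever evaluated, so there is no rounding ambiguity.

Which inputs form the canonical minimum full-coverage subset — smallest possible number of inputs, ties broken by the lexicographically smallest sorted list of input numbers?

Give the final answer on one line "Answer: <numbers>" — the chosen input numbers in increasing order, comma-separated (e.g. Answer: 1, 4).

#1 (a=2, k=1, r=7) -> B2->E, B1->F, B4->E, B3->F, B6->E, B5->T, B8->S, B7->F, B9->T; covered: B1=F, B2=E, B3=F, B4=E, B5=T, B6=E, B7=F, B8=S, B9=T
#2 (a=3, k=2, r=6) -> B2->E, B1->F, B4->E, B3->F, B6->E, B5->T, B8->E, B7->F, B9->T; covered: B1=F, B2=E, B3=F, B4=E, B5=T, B6=E, B7=F, B8=E, B9=T
#3 (a=2, k=2, r=4) -> B2->E, B1->F, B4->S, B3->T, B8->S, B7->F, B9->F; covered: B1=F, B2=E, B3=T, B4=S, B7=F, B8=S, B9=F
#4 (a=2, k=1, r=2) -> B2->E, B1->F, B4->E, B3->T, B8->S, B7->F, B9->T; covered: B1=F, B2=E, B3=T, B4=E, B7=F, B8=S, B9=T
#5 (a=2, k=3, r=6) -> B2->E, B1->T, B2->S, B1->F, B4->S, B3->T, B8->S, B7->F, B9->T; covered: B1=T, B1=F, B2=S, B2=E, B3=T, B4=S, B7=F, B8=S, B9=T
#6 (a=3, k=1, r=2) -> B2->E, B1->F, B4->S, B3->T, B8->S, B7->F, B9->T; covered: B1=F, B2=E, B3=T, B4=S, B7=F, B8=S, B9=T
pool-wide coverage (15 outcomes): B1=T, B1=F, B2=S, B2=E, B3=T, B3=F, B4=S, B4=E, B5=T, B6=E, B7=F, B8=S, B8=E, B9=T, B9=F
every size-1 subset falls short of the 15 outcomes (best: 9/15)
every size-2 subset falls short of the 15 outcomes (best: 14/15)
inputs {2, 3, 5} (size 3) cover everything; no size-3 subset with a lexicographically smaller index list covers all 15

Answer: 2, 3, 5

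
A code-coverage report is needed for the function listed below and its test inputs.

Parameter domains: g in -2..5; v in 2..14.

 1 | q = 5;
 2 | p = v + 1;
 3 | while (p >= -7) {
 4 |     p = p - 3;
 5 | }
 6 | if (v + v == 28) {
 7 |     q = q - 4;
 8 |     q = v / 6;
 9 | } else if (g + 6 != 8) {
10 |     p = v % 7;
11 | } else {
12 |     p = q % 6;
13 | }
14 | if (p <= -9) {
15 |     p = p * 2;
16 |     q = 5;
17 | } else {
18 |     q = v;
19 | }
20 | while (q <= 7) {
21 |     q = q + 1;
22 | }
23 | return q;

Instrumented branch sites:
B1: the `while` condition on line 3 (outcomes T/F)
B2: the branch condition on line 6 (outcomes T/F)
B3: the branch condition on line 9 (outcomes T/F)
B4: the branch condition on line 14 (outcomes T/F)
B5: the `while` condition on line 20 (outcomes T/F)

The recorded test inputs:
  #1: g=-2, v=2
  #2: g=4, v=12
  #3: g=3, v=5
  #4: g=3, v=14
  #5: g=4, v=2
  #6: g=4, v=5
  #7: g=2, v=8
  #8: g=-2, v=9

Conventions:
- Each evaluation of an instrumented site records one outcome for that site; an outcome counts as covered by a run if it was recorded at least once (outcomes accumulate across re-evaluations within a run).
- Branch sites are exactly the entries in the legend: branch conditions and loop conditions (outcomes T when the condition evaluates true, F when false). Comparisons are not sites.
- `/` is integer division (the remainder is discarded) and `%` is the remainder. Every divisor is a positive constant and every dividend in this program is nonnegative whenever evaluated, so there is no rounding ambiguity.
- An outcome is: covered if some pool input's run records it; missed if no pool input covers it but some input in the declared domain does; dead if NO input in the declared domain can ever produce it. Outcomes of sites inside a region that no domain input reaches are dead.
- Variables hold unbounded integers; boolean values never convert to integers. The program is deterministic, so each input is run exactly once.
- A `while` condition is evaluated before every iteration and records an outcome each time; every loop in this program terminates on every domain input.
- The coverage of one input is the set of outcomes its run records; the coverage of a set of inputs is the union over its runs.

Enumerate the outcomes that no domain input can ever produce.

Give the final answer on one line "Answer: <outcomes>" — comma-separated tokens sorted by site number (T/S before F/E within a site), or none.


sweeping the full domain (104 inputs) for each outcome:
  reachable outcomes have witnesses, e.g. B1=T (e.g. g=-2, v=2), B1=F (e.g. g=-2, v=2), B2=T (e.g. g=-2, v=14), B2=F (e.g. g=-2, v=2)
Answer: none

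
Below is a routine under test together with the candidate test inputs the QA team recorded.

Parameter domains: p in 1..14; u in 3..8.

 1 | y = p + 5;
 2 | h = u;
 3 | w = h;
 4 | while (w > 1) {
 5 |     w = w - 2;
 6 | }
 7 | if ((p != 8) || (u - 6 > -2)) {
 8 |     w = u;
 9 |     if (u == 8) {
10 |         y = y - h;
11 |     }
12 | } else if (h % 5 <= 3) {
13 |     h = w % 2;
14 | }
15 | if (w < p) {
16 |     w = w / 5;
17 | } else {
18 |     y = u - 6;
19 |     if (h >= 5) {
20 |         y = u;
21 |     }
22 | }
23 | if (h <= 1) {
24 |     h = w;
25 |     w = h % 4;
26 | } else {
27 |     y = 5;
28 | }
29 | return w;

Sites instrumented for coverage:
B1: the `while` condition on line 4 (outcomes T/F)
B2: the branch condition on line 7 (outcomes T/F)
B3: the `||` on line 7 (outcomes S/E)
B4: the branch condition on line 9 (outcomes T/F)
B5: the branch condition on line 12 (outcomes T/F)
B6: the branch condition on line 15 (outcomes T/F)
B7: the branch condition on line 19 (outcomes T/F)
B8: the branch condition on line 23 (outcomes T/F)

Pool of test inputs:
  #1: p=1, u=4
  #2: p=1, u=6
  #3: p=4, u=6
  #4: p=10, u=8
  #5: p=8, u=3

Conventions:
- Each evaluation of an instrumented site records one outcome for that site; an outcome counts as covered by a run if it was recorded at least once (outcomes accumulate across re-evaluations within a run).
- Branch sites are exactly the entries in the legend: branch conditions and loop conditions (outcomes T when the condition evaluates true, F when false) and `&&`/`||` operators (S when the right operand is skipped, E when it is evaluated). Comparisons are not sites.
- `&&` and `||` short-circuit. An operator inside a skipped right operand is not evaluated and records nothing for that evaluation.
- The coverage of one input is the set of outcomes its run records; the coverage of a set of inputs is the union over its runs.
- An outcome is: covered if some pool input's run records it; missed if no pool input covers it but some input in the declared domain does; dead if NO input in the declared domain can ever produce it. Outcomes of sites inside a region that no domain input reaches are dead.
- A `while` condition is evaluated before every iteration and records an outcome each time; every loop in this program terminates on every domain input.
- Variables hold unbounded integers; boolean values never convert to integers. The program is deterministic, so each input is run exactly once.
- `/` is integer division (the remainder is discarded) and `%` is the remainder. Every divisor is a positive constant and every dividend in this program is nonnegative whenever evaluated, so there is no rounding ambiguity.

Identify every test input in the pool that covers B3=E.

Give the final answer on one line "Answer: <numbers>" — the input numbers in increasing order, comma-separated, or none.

input #1 (p=1, u=4): does not produce B3=E
input #2 (p=1, u=6): does not produce B3=E
input #3 (p=4, u=6): does not produce B3=E
input #4 (p=10, u=8): does not produce B3=E
input #5 (p=8, u=3): produces B3=E

Answer: 5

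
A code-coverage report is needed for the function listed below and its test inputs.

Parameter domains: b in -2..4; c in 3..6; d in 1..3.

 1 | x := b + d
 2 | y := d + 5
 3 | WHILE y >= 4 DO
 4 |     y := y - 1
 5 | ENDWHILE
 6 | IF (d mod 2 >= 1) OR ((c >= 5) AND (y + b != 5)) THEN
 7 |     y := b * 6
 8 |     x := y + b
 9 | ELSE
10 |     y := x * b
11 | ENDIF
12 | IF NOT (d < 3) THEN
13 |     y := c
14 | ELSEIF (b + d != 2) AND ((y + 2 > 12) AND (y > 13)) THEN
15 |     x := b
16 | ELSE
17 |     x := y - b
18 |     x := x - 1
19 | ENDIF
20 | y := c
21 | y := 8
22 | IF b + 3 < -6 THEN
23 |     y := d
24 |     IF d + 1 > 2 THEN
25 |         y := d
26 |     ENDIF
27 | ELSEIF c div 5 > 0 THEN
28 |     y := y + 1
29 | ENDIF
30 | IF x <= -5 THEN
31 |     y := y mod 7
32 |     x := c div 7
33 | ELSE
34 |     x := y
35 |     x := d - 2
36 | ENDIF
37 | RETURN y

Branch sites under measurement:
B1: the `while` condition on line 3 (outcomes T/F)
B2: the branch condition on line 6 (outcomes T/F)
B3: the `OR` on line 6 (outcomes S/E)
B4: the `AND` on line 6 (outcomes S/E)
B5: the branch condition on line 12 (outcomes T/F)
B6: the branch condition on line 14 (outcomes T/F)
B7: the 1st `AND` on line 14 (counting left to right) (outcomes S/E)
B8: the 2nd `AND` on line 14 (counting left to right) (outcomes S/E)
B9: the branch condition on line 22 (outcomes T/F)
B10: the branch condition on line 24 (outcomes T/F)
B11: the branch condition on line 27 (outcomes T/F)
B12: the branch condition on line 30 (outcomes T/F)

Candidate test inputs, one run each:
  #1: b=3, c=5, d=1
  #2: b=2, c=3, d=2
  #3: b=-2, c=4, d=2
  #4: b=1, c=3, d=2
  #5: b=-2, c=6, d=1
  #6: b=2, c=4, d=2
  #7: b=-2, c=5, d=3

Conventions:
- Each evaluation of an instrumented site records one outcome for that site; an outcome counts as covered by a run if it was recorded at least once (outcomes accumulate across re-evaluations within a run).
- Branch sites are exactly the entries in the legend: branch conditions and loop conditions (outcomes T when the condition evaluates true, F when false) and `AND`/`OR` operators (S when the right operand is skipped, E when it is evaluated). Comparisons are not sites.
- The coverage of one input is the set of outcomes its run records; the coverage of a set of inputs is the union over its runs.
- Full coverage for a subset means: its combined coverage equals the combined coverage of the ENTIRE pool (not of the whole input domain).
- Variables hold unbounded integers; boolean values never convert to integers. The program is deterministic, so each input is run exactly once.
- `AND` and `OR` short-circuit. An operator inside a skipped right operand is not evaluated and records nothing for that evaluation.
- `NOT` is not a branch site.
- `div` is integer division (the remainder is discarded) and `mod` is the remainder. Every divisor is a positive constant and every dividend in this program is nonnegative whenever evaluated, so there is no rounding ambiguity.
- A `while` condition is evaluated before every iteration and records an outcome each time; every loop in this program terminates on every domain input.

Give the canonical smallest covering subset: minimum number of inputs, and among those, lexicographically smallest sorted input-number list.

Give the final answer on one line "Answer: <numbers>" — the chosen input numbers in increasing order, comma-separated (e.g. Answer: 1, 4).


run #1 (b=3, c=5, d=1) runs B1->T, B1->T, B1->T, B1->F, B3->S, B2->T, B5->F, B7->E, B8->E, B6->T, B9->F, B11->T, B12->F; records B1=T, B1=F, B2=T, B3=S, B5=F, B6=T, B7=E, B8=E, B9=F, B11=T, B12=F
run #2 (b=2, c=3, d=2) runs B1->T, B1->T, B1->T, B1->T, B1->F, B3->E, B4->S, B2->F, B5->F, B7->E, B8->S, B6->F, B9->F, B11->F, ...; records B1=T, B1=F, B2=F, B3=E, B4=S, B5=F, B6=F, B7=E, B8=S, B9=F, B11=F, B12=F
run #3 (b=-2, c=4, d=2) runs B1->T, B1->T, B1->T, B1->T, B1->F, B3->E, B4->S, B2->F, B5->F, B7->E, B8->S, B6->F, B9->F, B11->F, ...; records B1=T, B1=F, B2=F, B3=E, B4=S, B5=F, B6=F, B7=E, B8=S, B9=F, B11=F, B12=F
run #4 (b=1, c=3, d=2) runs B1->T, B1->T, B1->T, B1->T, B1->F, B3->E, B4->S, B2->F, B5->F, B7->E, B8->S, B6->F, B9->F, B11->F, ...; records B1=T, B1=F, B2=F, B3=E, B4=S, B5=F, B6=F, B7=E, B8=S, B9=F, B11=F, B12=F
run #5 (b=-2, c=6, d=1) runs B1->T, B1->T, B1->T, B1->F, B3->S, B2->T, B5->F, B7->E, B8->S, B6->F, B9->F, B11->T, B12->T; records B1=T, B1=F, B2=T, B3=S, B5=F, B6=F, B7=E, B8=S, B9=F, B11=T, B12=T
run #6 (b=2, c=4, d=2) runs B1->T, B1->T, B1->T, B1->T, B1->F, B3->E, B4->S, B2->F, B5->F, B7->E, B8->S, B6->F, B9->F, B11->F, ...; records B1=T, B1=F, B2=F, B3=E, B4=S, B5=F, B6=F, B7=E, B8=S, B9=F, B11=F, B12=F
run #7 (b=-2, c=5, d=3) runs B1->T, B1->T, B1->T, B1->T, B1->T, B1->F, B3->S, B2->T, B5->T, B9->F, B11->T, B12->T; records B1=T, B1=F, B2=T, B3=S, B5=T, B9=F, B11=T, B12=T
the full pool covers 19 outcomes: B1=T, B1=F, B2=T, B2=F, B3=S, B3=E, B4=S, B5=T, B5=F, B6=T, B6=F, B7=E, B8=S, B8=E, B9=F, B11=T, B11=F, B12=T, B12=F
size 1 is not enough: best union over all size-1 subsets is 12/19
size 2 is not enough: best union over all size-2 subsets is 17/19
inputs {1, 2, 7} (size 3) cover everything; no size-3 subset with a lexicographically smaller index list covers all 19
Answer: 1, 2, 7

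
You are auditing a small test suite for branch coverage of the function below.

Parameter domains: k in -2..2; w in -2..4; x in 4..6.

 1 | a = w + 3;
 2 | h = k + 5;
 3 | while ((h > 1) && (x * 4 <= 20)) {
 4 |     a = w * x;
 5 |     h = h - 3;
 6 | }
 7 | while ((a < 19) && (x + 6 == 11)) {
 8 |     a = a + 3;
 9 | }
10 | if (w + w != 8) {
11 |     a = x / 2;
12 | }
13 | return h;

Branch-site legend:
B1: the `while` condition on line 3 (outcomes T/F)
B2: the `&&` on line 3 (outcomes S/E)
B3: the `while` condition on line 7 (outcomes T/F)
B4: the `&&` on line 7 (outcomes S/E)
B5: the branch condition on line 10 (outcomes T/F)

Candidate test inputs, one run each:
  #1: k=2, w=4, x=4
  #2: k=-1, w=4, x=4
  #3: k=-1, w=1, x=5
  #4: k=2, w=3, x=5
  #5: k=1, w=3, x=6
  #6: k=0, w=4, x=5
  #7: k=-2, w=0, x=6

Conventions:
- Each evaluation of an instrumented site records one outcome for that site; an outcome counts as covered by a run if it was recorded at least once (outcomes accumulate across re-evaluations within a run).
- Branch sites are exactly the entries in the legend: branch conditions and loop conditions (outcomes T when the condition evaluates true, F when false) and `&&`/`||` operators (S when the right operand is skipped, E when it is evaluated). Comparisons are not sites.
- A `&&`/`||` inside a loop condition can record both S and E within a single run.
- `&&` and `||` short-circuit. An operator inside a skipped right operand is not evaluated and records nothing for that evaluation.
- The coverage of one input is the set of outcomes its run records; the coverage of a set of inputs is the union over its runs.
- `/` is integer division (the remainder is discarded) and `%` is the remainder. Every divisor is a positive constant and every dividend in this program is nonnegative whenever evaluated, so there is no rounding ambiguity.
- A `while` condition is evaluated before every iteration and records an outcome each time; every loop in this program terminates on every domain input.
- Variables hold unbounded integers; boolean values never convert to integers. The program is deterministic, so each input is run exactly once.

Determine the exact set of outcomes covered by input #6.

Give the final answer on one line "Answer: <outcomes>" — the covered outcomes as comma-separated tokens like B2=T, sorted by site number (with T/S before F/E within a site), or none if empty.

Simulating input #6 (k=0, w=4, x=5) step by step:
  B2->E, B1->T, B2->E, B1->T, B2->S, B1->F, B4->S, B3->F, B5->F
collecting distinct outcomes: B1=T, B1=F, B2=S, B2=E, B3=F, B4=S, B5=F

Answer: B1=T, B1=F, B2=S, B2=E, B3=F, B4=S, B5=F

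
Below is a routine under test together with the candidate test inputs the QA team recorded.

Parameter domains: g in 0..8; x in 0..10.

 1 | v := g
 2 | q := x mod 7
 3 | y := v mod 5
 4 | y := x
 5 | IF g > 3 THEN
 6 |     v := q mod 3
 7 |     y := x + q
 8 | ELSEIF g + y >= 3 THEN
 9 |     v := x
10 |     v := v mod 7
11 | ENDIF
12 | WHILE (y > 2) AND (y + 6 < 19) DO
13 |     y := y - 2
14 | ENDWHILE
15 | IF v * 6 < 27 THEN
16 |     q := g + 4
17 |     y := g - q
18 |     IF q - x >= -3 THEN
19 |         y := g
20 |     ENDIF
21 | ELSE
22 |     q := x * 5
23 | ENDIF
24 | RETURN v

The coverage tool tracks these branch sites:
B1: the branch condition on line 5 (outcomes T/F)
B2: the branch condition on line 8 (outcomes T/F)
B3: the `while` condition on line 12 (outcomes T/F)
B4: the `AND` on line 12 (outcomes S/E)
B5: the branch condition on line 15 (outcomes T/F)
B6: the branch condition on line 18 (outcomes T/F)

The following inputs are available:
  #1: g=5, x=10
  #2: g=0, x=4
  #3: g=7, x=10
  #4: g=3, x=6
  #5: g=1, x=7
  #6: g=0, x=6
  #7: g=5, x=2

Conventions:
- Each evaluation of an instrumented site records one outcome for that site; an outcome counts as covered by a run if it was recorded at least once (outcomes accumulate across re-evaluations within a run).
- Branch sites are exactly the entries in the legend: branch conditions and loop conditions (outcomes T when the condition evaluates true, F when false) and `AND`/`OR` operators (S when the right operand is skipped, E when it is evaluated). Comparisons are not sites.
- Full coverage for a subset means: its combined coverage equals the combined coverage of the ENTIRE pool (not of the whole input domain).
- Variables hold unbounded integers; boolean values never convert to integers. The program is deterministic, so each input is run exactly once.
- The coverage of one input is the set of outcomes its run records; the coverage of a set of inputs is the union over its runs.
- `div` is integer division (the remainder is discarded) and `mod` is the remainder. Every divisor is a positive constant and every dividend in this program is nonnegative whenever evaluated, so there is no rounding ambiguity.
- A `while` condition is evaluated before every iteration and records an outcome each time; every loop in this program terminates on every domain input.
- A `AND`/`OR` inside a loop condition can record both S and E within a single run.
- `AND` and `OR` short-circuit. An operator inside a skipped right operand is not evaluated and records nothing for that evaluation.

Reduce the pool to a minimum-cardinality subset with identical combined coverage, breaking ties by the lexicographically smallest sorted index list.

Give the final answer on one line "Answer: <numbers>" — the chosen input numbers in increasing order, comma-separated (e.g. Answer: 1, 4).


run #1 (g=5, x=10) records B1=T, B3=F, B4=E, B5=T, B6=T
run #2 (g=0, x=4) records B1=F, B2=T, B3=T, B3=F, B4=S, B4=E, B5=T, B6=T
run #3 (g=7, x=10) records B1=T, B3=F, B4=E, B5=T, B6=T
run #4 (g=3, x=6) records B1=F, B2=T, B3=T, B3=F, B4=S, B4=E, B5=F
run #5 (g=1, x=7) records B1=F, B2=T, B3=T, B3=F, B4=S, B4=E, B5=T, B6=T
run #6 (g=0, x=6) records B1=F, B2=T, B3=T, B3=F, B4=S, B4=E, B5=F
run #7 (g=5, x=2) records B1=T, B3=T, B3=F, B4=S, B4=E, B5=T, B6=T
together the pool reaches 10 outcomes: B1=T, B1=F, B2=T, B3=T, B3=F, B4=S, B4=E, B5=T, B5=F, B6=T
no size-1 subset reaches all 10 outcomes (best union: 8/10)
inputs {1, 4} (size 2) cover everything; no size-2 subset with a lexicographically smaller index list covers all 10
Answer: 1, 4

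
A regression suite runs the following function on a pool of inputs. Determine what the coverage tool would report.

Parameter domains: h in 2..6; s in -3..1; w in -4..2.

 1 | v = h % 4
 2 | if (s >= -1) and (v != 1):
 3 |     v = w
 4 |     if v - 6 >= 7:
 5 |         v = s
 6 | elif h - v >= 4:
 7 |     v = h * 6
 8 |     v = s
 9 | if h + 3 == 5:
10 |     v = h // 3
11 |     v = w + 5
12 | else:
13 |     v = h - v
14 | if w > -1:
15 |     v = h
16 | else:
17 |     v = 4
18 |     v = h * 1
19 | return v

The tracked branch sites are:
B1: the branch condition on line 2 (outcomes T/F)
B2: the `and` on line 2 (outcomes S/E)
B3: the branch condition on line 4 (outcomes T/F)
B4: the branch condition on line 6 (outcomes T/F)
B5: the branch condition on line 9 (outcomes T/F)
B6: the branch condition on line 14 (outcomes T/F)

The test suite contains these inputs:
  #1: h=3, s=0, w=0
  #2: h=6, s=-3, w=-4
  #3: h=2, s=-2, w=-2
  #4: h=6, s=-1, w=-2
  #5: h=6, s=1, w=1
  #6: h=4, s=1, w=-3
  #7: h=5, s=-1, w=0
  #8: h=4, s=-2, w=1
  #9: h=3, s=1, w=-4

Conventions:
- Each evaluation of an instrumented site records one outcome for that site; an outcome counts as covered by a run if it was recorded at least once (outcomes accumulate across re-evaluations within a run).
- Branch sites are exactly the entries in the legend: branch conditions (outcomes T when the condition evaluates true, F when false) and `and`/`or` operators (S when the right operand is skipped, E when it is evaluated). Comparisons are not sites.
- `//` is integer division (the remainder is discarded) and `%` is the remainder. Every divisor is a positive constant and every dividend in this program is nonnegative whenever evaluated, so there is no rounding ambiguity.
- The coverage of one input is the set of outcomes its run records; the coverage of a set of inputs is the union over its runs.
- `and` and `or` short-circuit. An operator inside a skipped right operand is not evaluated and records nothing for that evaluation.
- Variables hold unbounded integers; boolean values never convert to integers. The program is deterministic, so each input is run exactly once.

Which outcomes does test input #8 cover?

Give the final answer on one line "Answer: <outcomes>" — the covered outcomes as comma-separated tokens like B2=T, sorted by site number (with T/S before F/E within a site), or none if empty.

Event log for input #8 (h=4, s=-2, w=1):
  B2->S, B1->F, B4->T, B5->F, B6->T
distinct outcomes covered: B1=F, B2=S, B4=T, B5=F, B6=T

Answer: B1=F, B2=S, B4=T, B5=F, B6=T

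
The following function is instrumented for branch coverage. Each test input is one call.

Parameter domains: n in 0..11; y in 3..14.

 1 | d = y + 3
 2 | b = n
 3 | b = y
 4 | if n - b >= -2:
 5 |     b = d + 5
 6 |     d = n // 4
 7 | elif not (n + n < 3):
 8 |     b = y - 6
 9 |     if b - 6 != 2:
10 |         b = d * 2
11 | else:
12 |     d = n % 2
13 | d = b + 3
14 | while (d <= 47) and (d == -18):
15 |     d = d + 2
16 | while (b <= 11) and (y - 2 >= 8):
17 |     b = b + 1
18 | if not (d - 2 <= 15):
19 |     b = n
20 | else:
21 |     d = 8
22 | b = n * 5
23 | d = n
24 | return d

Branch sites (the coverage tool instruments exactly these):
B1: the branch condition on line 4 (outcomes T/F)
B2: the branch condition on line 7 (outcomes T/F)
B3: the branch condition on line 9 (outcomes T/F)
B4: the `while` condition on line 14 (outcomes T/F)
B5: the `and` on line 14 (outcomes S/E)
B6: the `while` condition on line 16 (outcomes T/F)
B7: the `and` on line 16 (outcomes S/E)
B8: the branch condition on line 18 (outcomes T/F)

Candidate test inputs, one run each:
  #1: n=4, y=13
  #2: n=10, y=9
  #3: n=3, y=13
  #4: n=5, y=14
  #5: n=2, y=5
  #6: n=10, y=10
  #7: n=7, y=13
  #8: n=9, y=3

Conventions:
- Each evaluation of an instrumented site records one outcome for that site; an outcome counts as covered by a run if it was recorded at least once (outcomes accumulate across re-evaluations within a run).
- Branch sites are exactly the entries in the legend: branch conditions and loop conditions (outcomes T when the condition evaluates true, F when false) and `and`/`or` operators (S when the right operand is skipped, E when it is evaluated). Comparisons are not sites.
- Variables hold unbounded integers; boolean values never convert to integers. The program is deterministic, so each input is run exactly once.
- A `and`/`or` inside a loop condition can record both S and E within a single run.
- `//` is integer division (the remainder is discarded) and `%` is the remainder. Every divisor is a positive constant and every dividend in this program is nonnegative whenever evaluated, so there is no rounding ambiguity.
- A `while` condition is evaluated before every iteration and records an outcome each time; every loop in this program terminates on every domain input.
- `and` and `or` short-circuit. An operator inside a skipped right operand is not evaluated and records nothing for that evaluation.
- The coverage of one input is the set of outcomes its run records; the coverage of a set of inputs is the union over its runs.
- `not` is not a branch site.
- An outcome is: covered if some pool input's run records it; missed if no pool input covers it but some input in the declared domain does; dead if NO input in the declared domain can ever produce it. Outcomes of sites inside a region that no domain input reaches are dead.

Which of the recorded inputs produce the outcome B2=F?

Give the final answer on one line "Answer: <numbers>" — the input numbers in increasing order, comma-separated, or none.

input #1 (n=4, y=13): does not produce B2=F
input #2 (n=10, y=9): does not produce B2=F
input #3 (n=3, y=13): does not produce B2=F
input #4 (n=5, y=14): does not produce B2=F
input #5 (n=2, y=5): does not produce B2=F
input #6 (n=10, y=10): does not produce B2=F
input #7 (n=7, y=13): does not produce B2=F
input #8 (n=9, y=3): does not produce B2=F

Answer: none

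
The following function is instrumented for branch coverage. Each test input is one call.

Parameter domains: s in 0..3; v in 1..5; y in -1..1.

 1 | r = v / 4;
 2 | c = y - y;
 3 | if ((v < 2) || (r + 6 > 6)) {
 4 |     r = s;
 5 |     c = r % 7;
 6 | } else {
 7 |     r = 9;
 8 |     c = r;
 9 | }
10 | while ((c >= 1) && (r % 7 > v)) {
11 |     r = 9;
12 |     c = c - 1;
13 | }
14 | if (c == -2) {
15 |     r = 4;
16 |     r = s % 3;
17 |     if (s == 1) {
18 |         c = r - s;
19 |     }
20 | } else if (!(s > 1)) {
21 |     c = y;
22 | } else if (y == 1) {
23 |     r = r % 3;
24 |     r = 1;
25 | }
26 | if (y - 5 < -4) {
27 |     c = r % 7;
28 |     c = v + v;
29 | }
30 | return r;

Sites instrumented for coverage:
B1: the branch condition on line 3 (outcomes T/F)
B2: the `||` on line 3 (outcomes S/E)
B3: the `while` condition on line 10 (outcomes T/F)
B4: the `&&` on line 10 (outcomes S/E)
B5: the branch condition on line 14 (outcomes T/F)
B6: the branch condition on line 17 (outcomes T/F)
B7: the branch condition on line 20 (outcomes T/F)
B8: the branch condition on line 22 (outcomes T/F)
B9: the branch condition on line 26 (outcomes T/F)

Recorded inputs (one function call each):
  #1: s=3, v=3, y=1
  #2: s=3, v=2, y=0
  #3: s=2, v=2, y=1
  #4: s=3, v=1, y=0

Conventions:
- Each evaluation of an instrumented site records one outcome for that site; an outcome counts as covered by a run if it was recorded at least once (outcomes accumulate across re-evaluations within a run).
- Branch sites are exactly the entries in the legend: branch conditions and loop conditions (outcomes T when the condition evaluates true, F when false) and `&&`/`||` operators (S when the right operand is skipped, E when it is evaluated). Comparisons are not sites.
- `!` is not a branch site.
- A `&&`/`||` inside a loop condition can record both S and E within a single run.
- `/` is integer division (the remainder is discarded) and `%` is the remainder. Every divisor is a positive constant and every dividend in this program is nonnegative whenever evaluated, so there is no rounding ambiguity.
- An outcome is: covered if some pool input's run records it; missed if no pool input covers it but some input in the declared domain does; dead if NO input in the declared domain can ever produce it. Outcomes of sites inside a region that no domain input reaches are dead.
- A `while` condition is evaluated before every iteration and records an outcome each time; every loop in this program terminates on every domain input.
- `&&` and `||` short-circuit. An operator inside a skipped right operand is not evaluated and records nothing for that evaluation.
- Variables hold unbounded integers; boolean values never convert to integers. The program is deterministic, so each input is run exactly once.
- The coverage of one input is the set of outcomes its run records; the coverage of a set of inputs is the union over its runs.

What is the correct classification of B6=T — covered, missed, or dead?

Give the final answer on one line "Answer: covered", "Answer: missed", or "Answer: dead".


no pool input records B6=T
checking all 60 inputs in the declared domain: B6=T is never recorded -> dead
Answer: dead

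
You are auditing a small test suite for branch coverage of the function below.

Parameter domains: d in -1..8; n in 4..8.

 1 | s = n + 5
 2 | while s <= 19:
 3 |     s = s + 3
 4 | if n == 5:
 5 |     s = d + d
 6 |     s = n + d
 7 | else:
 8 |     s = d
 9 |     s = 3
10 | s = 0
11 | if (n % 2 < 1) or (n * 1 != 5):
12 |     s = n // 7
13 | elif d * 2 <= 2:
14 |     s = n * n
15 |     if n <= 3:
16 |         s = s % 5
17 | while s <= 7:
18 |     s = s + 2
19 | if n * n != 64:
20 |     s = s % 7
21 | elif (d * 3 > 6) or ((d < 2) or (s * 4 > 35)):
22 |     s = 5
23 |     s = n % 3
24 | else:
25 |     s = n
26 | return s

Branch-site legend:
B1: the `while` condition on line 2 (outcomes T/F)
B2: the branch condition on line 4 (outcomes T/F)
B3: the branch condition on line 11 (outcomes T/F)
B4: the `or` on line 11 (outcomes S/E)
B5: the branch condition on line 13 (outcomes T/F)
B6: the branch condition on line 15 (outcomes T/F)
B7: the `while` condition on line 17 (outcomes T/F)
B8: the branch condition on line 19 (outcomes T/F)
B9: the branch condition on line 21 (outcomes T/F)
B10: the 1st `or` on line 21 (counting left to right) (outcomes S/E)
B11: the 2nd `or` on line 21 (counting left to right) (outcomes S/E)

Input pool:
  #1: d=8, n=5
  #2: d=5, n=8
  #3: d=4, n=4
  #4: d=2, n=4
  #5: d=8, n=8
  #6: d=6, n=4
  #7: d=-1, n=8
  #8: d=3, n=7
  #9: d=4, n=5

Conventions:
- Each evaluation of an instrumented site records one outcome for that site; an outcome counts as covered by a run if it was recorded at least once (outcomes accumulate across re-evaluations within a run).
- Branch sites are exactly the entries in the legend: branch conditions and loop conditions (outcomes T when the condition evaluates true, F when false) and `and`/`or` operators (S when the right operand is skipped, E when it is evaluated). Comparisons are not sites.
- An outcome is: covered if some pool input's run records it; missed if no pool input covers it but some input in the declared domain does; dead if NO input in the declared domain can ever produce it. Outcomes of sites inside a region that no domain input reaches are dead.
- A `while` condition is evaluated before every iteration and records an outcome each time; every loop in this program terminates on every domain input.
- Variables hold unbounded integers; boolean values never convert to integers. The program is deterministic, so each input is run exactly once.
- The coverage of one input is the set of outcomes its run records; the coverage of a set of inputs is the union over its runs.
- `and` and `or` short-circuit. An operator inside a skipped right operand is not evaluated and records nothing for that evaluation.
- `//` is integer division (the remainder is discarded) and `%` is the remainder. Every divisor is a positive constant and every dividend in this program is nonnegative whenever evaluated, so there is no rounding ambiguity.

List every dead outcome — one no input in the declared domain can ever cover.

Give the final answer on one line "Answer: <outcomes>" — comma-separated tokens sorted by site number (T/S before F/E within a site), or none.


running all 50 domain inputs and tallying outcomes:
  B6=T: never recorded by any domain input -> dead
  B9=F: never recorded by any domain input -> dead
  reachable outcomes have witnesses, e.g. B1=T (e.g. d=-1, n=4), B1=F (e.g. d=-1, n=4), B2=T (e.g. d=-1, n=5), B2=F (e.g. d=-1, n=4)
Answer: B6=T, B9=F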